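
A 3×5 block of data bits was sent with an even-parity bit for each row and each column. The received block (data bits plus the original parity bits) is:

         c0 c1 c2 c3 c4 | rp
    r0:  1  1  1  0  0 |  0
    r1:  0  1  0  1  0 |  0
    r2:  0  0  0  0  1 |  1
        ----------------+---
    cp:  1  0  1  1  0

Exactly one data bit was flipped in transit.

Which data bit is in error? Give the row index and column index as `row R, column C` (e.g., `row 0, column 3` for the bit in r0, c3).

row 0, column 4

Recompute each row's even parity and compare to rp:
  r0: data parity 1, sent rp 0 → mismatch
  r1: data parity 0, sent rp 0 → ok
  r2: data parity 1, sent rp 1 → ok
Recompute each column's even parity and compare to cp:
  c0: data parity 1, sent cp 1 → ok
  c1: data parity 0, sent cp 0 → ok
  c2: data parity 1, sent cp 1 → ok
  c3: data parity 1, sent cp 1 → ok
  c4: data parity 1, sent cp 0 → mismatch
Exactly one row (r0) and one column (c4) fail → the flipped bit is at their intersection.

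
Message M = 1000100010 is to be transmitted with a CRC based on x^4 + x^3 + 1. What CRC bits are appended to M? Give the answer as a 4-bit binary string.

1000

Append 4 zeros: 10001000100000. Divide by 11001 (XOR where the leading bit is 1):
  pos 0: 10001 XOR 11001 = 01000
  pos 1: 10000 XOR 11001 = 01001
  pos 2: 10010 XOR 11001 = 01011
  pos 3: 10110 XOR 11001 = 01111
  pos 4: 11111 XOR 11001 = 00110
  pos 6: 11000 XOR 11001 = 00001
Remainder (last 4 bits) = 1000. This is the CRC / FCS.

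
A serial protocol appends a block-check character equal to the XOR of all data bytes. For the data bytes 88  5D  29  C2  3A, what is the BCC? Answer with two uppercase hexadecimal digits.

04

XOR the bytes together:
  start with 0x88
  0x88 ⊕ 0x5D = 0xD5
  0xD5 ⊕ 0x29 = 0xFC
  0xFC ⊕ 0xC2 = 0x3E
  0x3E ⊕ 0x3A = 0x04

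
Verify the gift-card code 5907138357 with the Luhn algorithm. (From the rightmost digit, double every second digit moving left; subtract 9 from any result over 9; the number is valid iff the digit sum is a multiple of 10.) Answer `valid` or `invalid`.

valid

From the right, keep odd positions and double even positions (subtract 9 from any doubled value over 9):
  doubled (positions 2,4,...): 1 7 2 0 1 → sum 11
  kept (positions 1,3,...): 7 3 3 7 9 → sum 29
Total = 40.
40 mod 10 = 0, so the number is valid.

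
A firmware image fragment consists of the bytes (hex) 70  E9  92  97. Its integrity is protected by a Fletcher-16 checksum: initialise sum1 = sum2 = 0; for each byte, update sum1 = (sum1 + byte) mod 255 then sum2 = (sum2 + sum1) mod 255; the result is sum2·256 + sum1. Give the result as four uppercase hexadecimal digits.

Running sums (mod 255):
  after byte 0 (70): sum1=112, sum2=112
  after byte 1 (E9): sum1=90, sum2=202
  after byte 2 (92): sum1=236, sum2=183
  after byte 3 (97): sum1=132, sum2=60
Checksum = sum2·256 + sum1 = 60·256 + 132 = 15492 = 0x3C84.

3C84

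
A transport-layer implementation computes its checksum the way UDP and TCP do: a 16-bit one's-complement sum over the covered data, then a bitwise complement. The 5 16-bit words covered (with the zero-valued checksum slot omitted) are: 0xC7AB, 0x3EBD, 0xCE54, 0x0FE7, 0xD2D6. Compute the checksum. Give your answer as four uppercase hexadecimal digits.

One's-complement addition (fold any carry out of bit 15 back into bit 0):
  0xC7AB + 0x3EBD = 0x10668 → wrap carry → 0x0669
  0x0669 + 0xCE54 = 0x0D4BD
  0xD4BD + 0x0FE7 = 0x0E4A4
  0xE4A4 + 0xD2D6 = 0x1B77A → wrap carry → 0xB77B
One's-complement sum = 0xB77B.
Checksum = ~0xB77B & 0xFFFF = 0x4884.

4884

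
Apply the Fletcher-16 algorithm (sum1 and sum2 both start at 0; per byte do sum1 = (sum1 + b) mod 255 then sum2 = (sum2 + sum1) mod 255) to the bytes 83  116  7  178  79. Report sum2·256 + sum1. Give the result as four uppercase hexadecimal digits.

3CD0

Running sums (mod 255):
  after byte 0 (83): sum1=83, sum2=83
  after byte 1 (116): sum1=199, sum2=27
  after byte 2 (7): sum1=206, sum2=233
  after byte 3 (178): sum1=129, sum2=107
  after byte 4 (79): sum1=208, sum2=60
Checksum = sum2·256 + sum1 = 60·256 + 208 = 15568 = 0x3CD0.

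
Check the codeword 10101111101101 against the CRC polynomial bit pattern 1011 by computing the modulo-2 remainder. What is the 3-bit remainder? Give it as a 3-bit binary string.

000

Modulo-2 division of 10101111101101 by 1011:
  pos 0: 1010 XOR 1011 = 0001
  pos 3: 1111 XOR 1011 = 0100
  pos 4: 1001 XOR 1011 = 0010
  pos 6: 1010 XOR 1011 = 0001
  pos 9: 1110 XOR 1011 = 0101
  pos 10: 1011 XOR 1011 = 0000
Remainder = 000 (zero — the frame passes the CRC check).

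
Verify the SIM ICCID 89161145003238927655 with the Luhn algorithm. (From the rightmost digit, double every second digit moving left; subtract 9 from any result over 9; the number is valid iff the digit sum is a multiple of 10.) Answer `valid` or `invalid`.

From the right, keep odd positions and double even positions (subtract 9 from any doubled value over 9):
  doubled (positions 2,4,...): 1 5 9 6 6 0 8 2 2 7 → sum 46
  kept (positions 1,3,...): 5 6 2 8 2 0 5 1 6 9 → sum 44
Total = 90.
90 mod 10 = 0, so the number is valid.

valid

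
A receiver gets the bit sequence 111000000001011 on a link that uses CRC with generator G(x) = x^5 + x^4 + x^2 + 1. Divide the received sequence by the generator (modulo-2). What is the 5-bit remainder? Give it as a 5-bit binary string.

00000

Modulo-2 division of 111000000001011 by 110101:
  pos 0: 111000 XOR 110101 = 001101
  pos 2: 110100 XOR 110101 = 000001
  pos 7: 100010 XOR 110101 = 010111
  pos 8: 101111 XOR 110101 = 011010
  pos 9: 110101 XOR 110101 = 000000
Remainder = 00000 (zero — the frame passes the CRC check).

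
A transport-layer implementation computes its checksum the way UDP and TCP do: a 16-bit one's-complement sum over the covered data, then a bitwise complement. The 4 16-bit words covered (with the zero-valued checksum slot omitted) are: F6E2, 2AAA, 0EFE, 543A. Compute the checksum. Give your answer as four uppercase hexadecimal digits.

One's-complement addition (fold any carry out of bit 15 back into bit 0):
  0xF6E2 + 0x2AAA = 0x1218C → wrap carry → 0x218D
  0x218D + 0x0EFE = 0x0308B
  0x308B + 0x543A = 0x084C5
One's-complement sum = 0x84C5.
Checksum = ~0x84C5 & 0xFFFF = 0x7B3A.

7B3A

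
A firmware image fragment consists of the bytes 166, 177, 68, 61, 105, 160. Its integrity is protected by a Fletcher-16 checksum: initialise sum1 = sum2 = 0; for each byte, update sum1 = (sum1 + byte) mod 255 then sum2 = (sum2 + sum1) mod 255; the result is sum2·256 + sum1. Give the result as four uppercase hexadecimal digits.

9CE3

Running sums (mod 255):
  after byte 0 (166): sum1=166, sum2=166
  after byte 1 (177): sum1=88, sum2=254
  after byte 2 (68): sum1=156, sum2=155
  after byte 3 (61): sum1=217, sum2=117
  after byte 4 (105): sum1=67, sum2=184
  after byte 5 (160): sum1=227, sum2=156
Checksum = sum2·256 + sum1 = 156·256 + 227 = 40163 = 0x9CE3.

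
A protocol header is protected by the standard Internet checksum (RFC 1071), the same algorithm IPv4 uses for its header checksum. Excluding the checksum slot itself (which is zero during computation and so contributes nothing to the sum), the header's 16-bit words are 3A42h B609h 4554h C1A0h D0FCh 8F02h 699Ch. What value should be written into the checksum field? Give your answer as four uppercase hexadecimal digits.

One's-complement addition (fold any carry out of bit 15 back into bit 0):
  0x3A42 + 0xB609 = 0x0F04B
  0xF04B + 0x4554 = 0x1359F → wrap carry → 0x35A0
  0x35A0 + 0xC1A0 = 0x0F740
  0xF740 + 0xD0FC = 0x1C83C → wrap carry → 0xC83D
  0xC83D + 0x8F02 = 0x1573F → wrap carry → 0x5740
  0x5740 + 0x699C = 0x0C0DC
One's-complement sum = 0xC0DC.
Checksum = ~0xC0DC & 0xFFFF = 0x3F23.

3F23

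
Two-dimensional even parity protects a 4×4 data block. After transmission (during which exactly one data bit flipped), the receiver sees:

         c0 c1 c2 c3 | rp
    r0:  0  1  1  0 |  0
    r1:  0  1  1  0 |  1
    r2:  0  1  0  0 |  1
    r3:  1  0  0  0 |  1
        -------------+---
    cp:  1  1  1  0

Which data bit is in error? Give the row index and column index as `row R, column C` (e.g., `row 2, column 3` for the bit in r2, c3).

Recompute each row's even parity and compare to rp:
  r0: data parity 0, sent rp 0 → ok
  r1: data parity 0, sent rp 1 → mismatch
  r2: data parity 1, sent rp 1 → ok
  r3: data parity 1, sent rp 1 → ok
Recompute each column's even parity and compare to cp:
  c0: data parity 1, sent cp 1 → ok
  c1: data parity 1, sent cp 1 → ok
  c2: data parity 0, sent cp 1 → mismatch
  c3: data parity 0, sent cp 0 → ok
Exactly one row (r1) and one column (c2) fail → the flipped bit is at their intersection.

row 1, column 2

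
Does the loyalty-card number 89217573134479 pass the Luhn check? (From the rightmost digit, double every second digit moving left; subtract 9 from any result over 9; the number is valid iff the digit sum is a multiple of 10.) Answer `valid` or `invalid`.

From the right, keep odd positions and double even positions (subtract 9 from any doubled value over 9):
  doubled (positions 2,4,...): 5 8 2 5 5 4 7 → sum 36
  kept (positions 1,3,...): 9 4 3 3 5 1 9 → sum 34
Total = 70.
70 mod 10 = 0, so the number is valid.

valid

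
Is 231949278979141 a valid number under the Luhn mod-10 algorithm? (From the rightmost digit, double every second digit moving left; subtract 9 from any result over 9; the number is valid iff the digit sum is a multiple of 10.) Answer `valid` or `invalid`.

From the right, keep odd positions and double even positions (subtract 9 from any doubled value over 9):
  doubled (positions 2,4,...): 8 9 9 5 9 9 6 → sum 55
  kept (positions 1,3,...): 1 1 7 8 2 4 1 2 → sum 26
Total = 81.
81 mod 10 = 1, so the number is invalid.

invalid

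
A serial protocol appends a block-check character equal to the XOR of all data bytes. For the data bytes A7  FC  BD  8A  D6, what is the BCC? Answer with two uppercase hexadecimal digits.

BA

XOR the bytes together:
  start with 0xA7
  0xA7 ⊕ 0xFC = 0x5B
  0x5B ⊕ 0xBD = 0xE6
  0xE6 ⊕ 0x8A = 0x6C
  0x6C ⊕ 0xD6 = 0xBA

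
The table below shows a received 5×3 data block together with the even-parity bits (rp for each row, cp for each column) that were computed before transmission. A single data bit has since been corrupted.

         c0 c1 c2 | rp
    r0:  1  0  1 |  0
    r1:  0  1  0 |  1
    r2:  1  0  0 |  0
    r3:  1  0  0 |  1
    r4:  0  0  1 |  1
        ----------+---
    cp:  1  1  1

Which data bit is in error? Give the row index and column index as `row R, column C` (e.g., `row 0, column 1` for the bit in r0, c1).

row 2, column 2

Recompute each row's even parity and compare to rp:
  r0: data parity 0, sent rp 0 → ok
  r1: data parity 1, sent rp 1 → ok
  r2: data parity 1, sent rp 0 → mismatch
  r3: data parity 1, sent rp 1 → ok
  r4: data parity 1, sent rp 1 → ok
Recompute each column's even parity and compare to cp:
  c0: data parity 1, sent cp 1 → ok
  c1: data parity 1, sent cp 1 → ok
  c2: data parity 0, sent cp 1 → mismatch
Exactly one row (r2) and one column (c2) fail → the flipped bit is at their intersection.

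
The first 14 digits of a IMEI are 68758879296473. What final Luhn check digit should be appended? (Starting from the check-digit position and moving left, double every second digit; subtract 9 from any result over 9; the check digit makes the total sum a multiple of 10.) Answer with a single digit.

0

Partial digits right→left: 3 7 4 6 9 2 9 7 8 8 5 7 8 6
Double every second digit counting from the check-digit position (so the 1st, 3rd, 5th, ... of the partial from the right).
  doubled (with −9 where >9): 6 8 9 9 7 1 7 → sum 47
  kept as-is: 7 6 2 7 8 7 6 → sum 43
Total = 47 + 43 = 90.
Check digit = (10 − (90 mod 10)) mod 10 = 0.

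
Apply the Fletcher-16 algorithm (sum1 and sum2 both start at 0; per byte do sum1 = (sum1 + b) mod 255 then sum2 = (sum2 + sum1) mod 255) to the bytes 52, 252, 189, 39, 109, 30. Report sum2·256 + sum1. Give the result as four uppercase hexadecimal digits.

8FA1

Running sums (mod 255):
  after byte 0 (52): sum1=52, sum2=52
  after byte 1 (252): sum1=49, sum2=101
  after byte 2 (189): sum1=238, sum2=84
  after byte 3 (39): sum1=22, sum2=106
  after byte 4 (109): sum1=131, sum2=237
  after byte 5 (30): sum1=161, sum2=143
Checksum = sum2·256 + sum1 = 143·256 + 161 = 36769 = 0x8FA1.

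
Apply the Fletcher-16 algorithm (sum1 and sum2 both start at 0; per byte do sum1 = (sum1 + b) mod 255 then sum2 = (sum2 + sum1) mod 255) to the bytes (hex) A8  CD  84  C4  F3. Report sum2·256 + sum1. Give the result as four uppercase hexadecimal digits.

8DB3

Running sums (mod 255):
  after byte 0 (A8): sum1=168, sum2=168
  after byte 1 (CD): sum1=118, sum2=31
  after byte 2 (84): sum1=250, sum2=26
  after byte 3 (C4): sum1=191, sum2=217
  after byte 4 (F3): sum1=179, sum2=141
Checksum = sum2·256 + sum1 = 141·256 + 179 = 36275 = 0x8DB3.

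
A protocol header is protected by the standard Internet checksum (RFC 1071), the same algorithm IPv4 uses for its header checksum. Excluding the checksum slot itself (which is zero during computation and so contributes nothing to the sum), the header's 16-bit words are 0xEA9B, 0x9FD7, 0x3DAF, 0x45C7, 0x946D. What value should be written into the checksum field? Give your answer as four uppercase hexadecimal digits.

One's-complement addition (fold any carry out of bit 15 back into bit 0):
  0xEA9B + 0x9FD7 = 0x18A72 → wrap carry → 0x8A73
  0x8A73 + 0x3DAF = 0x0C822
  0xC822 + 0x45C7 = 0x10DE9 → wrap carry → 0x0DEA
  0x0DEA + 0x946D = 0x0A257
One's-complement sum = 0xA257.
Checksum = ~0xA257 & 0xFFFF = 0x5DA8.

5DA8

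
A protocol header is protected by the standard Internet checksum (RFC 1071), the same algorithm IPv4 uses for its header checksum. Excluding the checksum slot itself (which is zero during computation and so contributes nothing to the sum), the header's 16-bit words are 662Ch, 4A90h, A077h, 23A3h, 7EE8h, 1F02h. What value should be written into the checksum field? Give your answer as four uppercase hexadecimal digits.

One's-complement addition (fold any carry out of bit 15 back into bit 0):
  0x662C + 0x4A90 = 0x0B0BC
  0xB0BC + 0xA077 = 0x15133 → wrap carry → 0x5134
  0x5134 + 0x23A3 = 0x074D7
  0x74D7 + 0x7EE8 = 0x0F3BF
  0xF3BF + 0x1F02 = 0x112C1 → wrap carry → 0x12C2
One's-complement sum = 0x12C2.
Checksum = ~0x12C2 & 0xFFFF = 0xED3D.

ED3D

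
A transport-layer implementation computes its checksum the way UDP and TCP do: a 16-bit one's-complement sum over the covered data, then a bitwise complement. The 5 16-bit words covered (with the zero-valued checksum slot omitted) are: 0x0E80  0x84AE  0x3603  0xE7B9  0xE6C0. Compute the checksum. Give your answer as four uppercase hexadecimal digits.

One's-complement addition (fold any carry out of bit 15 back into bit 0):
  0x0E80 + 0x84AE = 0x0932E
  0x932E + 0x3603 = 0x0C931
  0xC931 + 0xE7B9 = 0x1B0EA → wrap carry → 0xB0EB
  0xB0EB + 0xE6C0 = 0x197AB → wrap carry → 0x97AC
One's-complement sum = 0x97AC.
Checksum = ~0x97AC & 0xFFFF = 0x6853.

6853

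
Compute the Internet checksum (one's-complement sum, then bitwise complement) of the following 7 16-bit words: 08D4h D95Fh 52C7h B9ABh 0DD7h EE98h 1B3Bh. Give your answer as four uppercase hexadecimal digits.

F9AD

One's-complement addition (fold any carry out of bit 15 back into bit 0):
  0x08D4 + 0xD95F = 0x0E233
  0xE233 + 0x52C7 = 0x134FA → wrap carry → 0x34FB
  0x34FB + 0xB9AB = 0x0EEA6
  0xEEA6 + 0x0DD7 = 0x0FC7D
  0xFC7D + 0xEE98 = 0x1EB15 → wrap carry → 0xEB16
  0xEB16 + 0x1B3B = 0x10651 → wrap carry → 0x0652
One's-complement sum = 0x0652.
Checksum = ~0x0652 & 0xFFFF = 0xF9AD.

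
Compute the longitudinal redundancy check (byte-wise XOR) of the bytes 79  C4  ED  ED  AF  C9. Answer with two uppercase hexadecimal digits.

XOR the bytes together:
  start with 0x79
  0x79 ⊕ 0xC4 = 0xBD
  0xBD ⊕ 0xED = 0x50
  0x50 ⊕ 0xED = 0xBD
  0xBD ⊕ 0xAF = 0x12
  0x12 ⊕ 0xC9 = 0xDB

DB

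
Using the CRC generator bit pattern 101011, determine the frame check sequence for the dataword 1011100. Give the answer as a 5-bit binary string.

Append 5 zeros: 101110000000. Divide by 101011 (XOR where the leading bit is 1):
  pos 0: 101110 XOR 101011 = 000101
  pos 3: 101000 XOR 101011 = 000011
Remainder (last 5 bits) = 11000. This is the CRC / FCS.

11000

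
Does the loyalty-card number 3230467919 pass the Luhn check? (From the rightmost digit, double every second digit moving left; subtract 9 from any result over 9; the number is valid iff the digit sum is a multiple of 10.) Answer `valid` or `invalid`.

invalid

From the right, keep odd positions and double even positions (subtract 9 from any doubled value over 9):
  doubled (positions 2,4,...): 2 5 8 6 6 → sum 27
  kept (positions 1,3,...): 9 9 6 0 2 → sum 26
Total = 53.
53 mod 10 = 3, so the number is invalid.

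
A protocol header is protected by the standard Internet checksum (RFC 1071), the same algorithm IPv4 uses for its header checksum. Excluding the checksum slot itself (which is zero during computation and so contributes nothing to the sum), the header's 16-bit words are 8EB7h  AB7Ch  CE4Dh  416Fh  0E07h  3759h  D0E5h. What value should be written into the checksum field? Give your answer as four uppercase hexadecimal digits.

One's-complement addition (fold any carry out of bit 15 back into bit 0):
  0x8EB7 + 0xAB7C = 0x13A33 → wrap carry → 0x3A34
  0x3A34 + 0xCE4D = 0x10881 → wrap carry → 0x0882
  0x0882 + 0x416F = 0x049F1
  0x49F1 + 0x0E07 = 0x057F8
  0x57F8 + 0x3759 = 0x08F51
  0x8F51 + 0xD0E5 = 0x16036 → wrap carry → 0x6037
One's-complement sum = 0x6037.
Checksum = ~0x6037 & 0xFFFF = 0x9FC8.

9FC8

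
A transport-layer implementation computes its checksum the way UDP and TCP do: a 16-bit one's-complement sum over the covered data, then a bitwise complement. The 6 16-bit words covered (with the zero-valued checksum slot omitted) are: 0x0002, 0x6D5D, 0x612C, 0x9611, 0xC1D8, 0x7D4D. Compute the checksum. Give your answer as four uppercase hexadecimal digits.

5C3C

One's-complement addition (fold any carry out of bit 15 back into bit 0):
  0x0002 + 0x6D5D = 0x06D5F
  0x6D5F + 0x612C = 0x0CE8B
  0xCE8B + 0x9611 = 0x1649C → wrap carry → 0x649D
  0x649D + 0xC1D8 = 0x12675 → wrap carry → 0x2676
  0x2676 + 0x7D4D = 0x0A3C3
One's-complement sum = 0xA3C3.
Checksum = ~0xA3C3 & 0xFFFF = 0x5C3C.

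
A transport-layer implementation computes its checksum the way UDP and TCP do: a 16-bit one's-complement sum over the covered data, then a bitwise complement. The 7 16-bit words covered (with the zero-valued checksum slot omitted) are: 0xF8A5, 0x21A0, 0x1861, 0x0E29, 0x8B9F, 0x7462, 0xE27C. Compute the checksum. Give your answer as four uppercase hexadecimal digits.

One's-complement addition (fold any carry out of bit 15 back into bit 0):
  0xF8A5 + 0x21A0 = 0x11A45 → wrap carry → 0x1A46
  0x1A46 + 0x1861 = 0x032A7
  0x32A7 + 0x0E29 = 0x040D0
  0x40D0 + 0x8B9F = 0x0CC6F
  0xCC6F + 0x7462 = 0x140D1 → wrap carry → 0x40D2
  0x40D2 + 0xE27C = 0x1234E → wrap carry → 0x234F
One's-complement sum = 0x234F.
Checksum = ~0x234F & 0xFFFF = 0xDCB0.

DCB0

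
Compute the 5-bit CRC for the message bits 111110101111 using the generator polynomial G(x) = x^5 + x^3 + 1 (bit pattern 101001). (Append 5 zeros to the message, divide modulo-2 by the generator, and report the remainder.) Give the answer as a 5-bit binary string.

11101

Append 5 zeros: 11111010111100000. Divide by 101001 (XOR where the leading bit is 1):
  pos 0: 111110 XOR 101001 = 010111
  pos 1: 101111 XOR 101001 = 000110
  pos 4: 110011 XOR 101001 = 011010
  pos 5: 110101 XOR 101001 = 011100
  pos 6: 111001 XOR 101001 = 010000
  pos 7: 100000 XOR 101001 = 001001
  pos 9: 100100 XOR 101001 = 001101
  pos 11: 110100 XOR 101001 = 011101
Remainder (last 5 bits) = 11101. This is the CRC / FCS.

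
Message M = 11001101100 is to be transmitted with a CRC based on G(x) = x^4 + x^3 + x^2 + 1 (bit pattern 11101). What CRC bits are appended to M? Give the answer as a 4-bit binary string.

1100

Append 4 zeros: 110011011000000. Divide by 11101 (XOR where the leading bit is 1):
  pos 0: 11001 XOR 11101 = 00100
  pos 2: 10010 XOR 11101 = 01111
  pos 3: 11111 XOR 11101 = 00010
  pos 6: 10100 XOR 11101 = 01001
  pos 7: 10010 XOR 11101 = 01111
  pos 8: 11110 XOR 11101 = 00011
Remainder (last 4 bits) = 1100. This is the CRC / FCS.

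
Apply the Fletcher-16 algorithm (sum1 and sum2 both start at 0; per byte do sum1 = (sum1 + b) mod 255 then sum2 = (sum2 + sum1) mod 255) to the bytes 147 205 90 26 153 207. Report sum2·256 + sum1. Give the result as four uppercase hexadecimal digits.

353F

Running sums (mod 255):
  after byte 0 (147): sum1=147, sum2=147
  after byte 1 (205): sum1=97, sum2=244
  after byte 2 (90): sum1=187, sum2=176
  after byte 3 (26): sum1=213, sum2=134
  after byte 4 (153): sum1=111, sum2=245
  after byte 5 (207): sum1=63, sum2=53
Checksum = sum2·256 + sum1 = 53·256 + 63 = 13631 = 0x353F.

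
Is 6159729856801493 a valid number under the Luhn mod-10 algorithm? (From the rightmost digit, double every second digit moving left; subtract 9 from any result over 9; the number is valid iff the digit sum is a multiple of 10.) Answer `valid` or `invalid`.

valid

From the right, keep odd positions and double even positions (subtract 9 from any doubled value over 9):
  doubled (positions 2,4,...): 9 2 7 1 9 5 1 3 → sum 37
  kept (positions 1,3,...): 3 4 0 6 8 2 9 1 → sum 33
Total = 70.
70 mod 10 = 0, so the number is valid.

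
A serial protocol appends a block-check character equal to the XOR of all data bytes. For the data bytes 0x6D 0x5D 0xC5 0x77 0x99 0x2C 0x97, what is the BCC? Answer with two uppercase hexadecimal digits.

A0

XOR the bytes together:
  start with 0x6D
  0x6D ⊕ 0x5D = 0x30
  0x30 ⊕ 0xC5 = 0xF5
  0xF5 ⊕ 0x77 = 0x82
  0x82 ⊕ 0x99 = 0x1B
  0x1B ⊕ 0x2C = 0x37
  0x37 ⊕ 0x97 = 0xA0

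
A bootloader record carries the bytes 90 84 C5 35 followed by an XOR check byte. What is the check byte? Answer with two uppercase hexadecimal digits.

XOR the bytes together:
  start with 0x90
  0x90 ⊕ 0x84 = 0x14
  0x14 ⊕ 0xC5 = 0xD1
  0xD1 ⊕ 0x35 = 0xE4

E4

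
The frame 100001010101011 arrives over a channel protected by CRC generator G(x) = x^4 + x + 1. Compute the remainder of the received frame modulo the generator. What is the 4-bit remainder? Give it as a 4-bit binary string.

Modulo-2 division of 100001010101011 by 10011:
  pos 0: 10000 XOR 10011 = 00011
  pos 3: 11101 XOR 10011 = 01110
  pos 4: 11100 XOR 10011 = 01111
  pos 5: 11111 XOR 10011 = 01100
  pos 6: 11000 XOR 10011 = 01011
  pos 7: 10111 XOR 10011 = 00100
  pos 9: 10001 XOR 10011 = 00010
Remainder = 0101 (nonzero — an error is detected).

0101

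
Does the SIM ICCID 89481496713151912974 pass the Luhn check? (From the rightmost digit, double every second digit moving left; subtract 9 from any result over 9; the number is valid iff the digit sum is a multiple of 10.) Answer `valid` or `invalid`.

From the right, keep odd positions and double even positions (subtract 9 from any doubled value over 9):
  doubled (positions 2,4,...): 5 4 9 1 6 5 9 2 8 7 → sum 56
  kept (positions 1,3,...): 4 9 1 1 1 1 6 4 8 9 → sum 44
Total = 100.
100 mod 10 = 0, so the number is valid.

valid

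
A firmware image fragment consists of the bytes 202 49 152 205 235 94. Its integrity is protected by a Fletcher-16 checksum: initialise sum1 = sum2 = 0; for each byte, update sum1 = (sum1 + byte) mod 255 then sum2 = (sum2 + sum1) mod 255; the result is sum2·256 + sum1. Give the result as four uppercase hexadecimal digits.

B8AC

Running sums (mod 255):
  after byte 0 (202): sum1=202, sum2=202
  after byte 1 (49): sum1=251, sum2=198
  after byte 2 (152): sum1=148, sum2=91
  after byte 3 (205): sum1=98, sum2=189
  after byte 4 (235): sum1=78, sum2=12
  after byte 5 (94): sum1=172, sum2=184
Checksum = sum2·256 + sum1 = 184·256 + 172 = 47276 = 0xB8AC.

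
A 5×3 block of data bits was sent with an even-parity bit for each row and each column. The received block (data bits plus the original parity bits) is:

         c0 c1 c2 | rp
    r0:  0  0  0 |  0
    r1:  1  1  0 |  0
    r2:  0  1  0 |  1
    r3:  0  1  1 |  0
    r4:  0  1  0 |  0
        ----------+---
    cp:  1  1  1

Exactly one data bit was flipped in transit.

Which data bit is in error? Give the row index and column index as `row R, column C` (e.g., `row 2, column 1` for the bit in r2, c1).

row 4, column 1

Recompute each row's even parity and compare to rp:
  r0: data parity 0, sent rp 0 → ok
  r1: data parity 0, sent rp 0 → ok
  r2: data parity 1, sent rp 1 → ok
  r3: data parity 0, sent rp 0 → ok
  r4: data parity 1, sent rp 0 → mismatch
Recompute each column's even parity and compare to cp:
  c0: data parity 1, sent cp 1 → ok
  c1: data parity 0, sent cp 1 → mismatch
  c2: data parity 1, sent cp 1 → ok
Exactly one row (r4) and one column (c1) fail → the flipped bit is at their intersection.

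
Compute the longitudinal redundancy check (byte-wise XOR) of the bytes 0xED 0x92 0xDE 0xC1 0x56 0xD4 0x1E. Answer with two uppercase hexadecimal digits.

FC

XOR the bytes together:
  start with 0xED
  0xED ⊕ 0x92 = 0x7F
  0x7F ⊕ 0xDE = 0xA1
  0xA1 ⊕ 0xC1 = 0x60
  0x60 ⊕ 0x56 = 0x36
  0x36 ⊕ 0xD4 = 0xE2
  0xE2 ⊕ 0x1E = 0xFC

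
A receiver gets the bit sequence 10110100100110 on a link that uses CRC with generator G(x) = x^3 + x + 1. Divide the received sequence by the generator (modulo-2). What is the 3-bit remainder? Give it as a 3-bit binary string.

011

Modulo-2 division of 10110100100110 by 1011:
  pos 0: 1011 XOR 1011 = 0000
  pos 5: 1001 XOR 1011 = 0010
  pos 7: 1000 XOR 1011 = 0011
  pos 9: 1111 XOR 1011 = 0100
  pos 10: 1000 XOR 1011 = 0011
Remainder = 011 (nonzero — an error is detected).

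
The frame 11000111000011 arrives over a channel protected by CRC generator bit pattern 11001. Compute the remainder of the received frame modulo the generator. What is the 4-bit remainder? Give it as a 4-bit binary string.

Modulo-2 division of 11000111000011 by 11001:
  pos 0: 11000 XOR 11001 = 00001
  pos 4: 11110 XOR 11001 = 00111
  pos 6: 11100 XOR 11001 = 00101
  pos 8: 10101 XOR 11001 = 01100
  pos 9: 11001 XOR 11001 = 00000
Remainder = 0000 (zero — the frame passes the CRC check).

0000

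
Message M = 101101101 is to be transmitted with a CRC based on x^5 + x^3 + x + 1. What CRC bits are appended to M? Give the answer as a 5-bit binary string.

Append 5 zeros: 10110110100000. Divide by 101011 (XOR where the leading bit is 1):
  pos 0: 101101 XOR 101011 = 000110
  pos 3: 110101 XOR 101011 = 011110
  pos 4: 111100 XOR 101011 = 010111
  pos 5: 101110 XOR 101011 = 000101
  pos 8: 101000 XOR 101011 = 000011
Remainder (last 5 bits) = 00011. This is the CRC / FCS.

00011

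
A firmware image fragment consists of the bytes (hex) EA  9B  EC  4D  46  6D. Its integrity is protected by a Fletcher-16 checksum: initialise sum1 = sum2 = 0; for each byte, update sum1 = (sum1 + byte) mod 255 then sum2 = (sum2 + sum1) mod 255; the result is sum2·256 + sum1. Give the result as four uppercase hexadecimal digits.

Running sums (mod 255):
  after byte 0 (EA): sum1=234, sum2=234
  after byte 1 (9B): sum1=134, sum2=113
  after byte 2 (EC): sum1=115, sum2=228
  after byte 3 (4D): sum1=192, sum2=165
  after byte 4 (46): sum1=7, sum2=172
  after byte 5 (6D): sum1=116, sum2=33
Checksum = sum2·256 + sum1 = 33·256 + 116 = 8564 = 0x2174.

2174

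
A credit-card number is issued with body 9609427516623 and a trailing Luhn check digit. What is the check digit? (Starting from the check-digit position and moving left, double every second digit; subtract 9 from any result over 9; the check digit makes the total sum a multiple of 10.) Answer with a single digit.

Partial digits right→left: 3 2 6 6 1 5 7 2 4 9 0 6 9
Double every second digit counting from the check-digit position (so the 1st, 3rd, 5th, ... of the partial from the right).
  doubled (with −9 where >9): 6 3 2 5 8 0 9 → sum 33
  kept as-is: 2 6 5 2 9 6 → sum 30
Total = 33 + 30 = 63.
Check digit = (10 − (63 mod 10)) mod 10 = 7.

7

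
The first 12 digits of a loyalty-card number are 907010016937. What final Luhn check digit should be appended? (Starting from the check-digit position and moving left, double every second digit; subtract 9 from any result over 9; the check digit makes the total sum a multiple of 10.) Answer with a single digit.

8

Partial digits right→left: 7 3 9 6 1 0 0 1 0 7 0 9
Double every second digit counting from the check-digit position (so the 1st, 3rd, 5th, ... of the partial from the right).
  doubled (with −9 where >9): 5 9 2 0 0 0 → sum 16
  kept as-is: 3 6 0 1 7 9 → sum 26
Total = 16 + 26 = 42.
Check digit = (10 − (42 mod 10)) mod 10 = 8.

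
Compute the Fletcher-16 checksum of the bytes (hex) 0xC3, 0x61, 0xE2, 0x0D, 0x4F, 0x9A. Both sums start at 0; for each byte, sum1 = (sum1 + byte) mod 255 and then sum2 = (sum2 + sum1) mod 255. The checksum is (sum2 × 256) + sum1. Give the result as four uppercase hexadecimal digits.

Running sums (mod 255):
  after byte 0 (0xC3): sum1=195, sum2=195
  after byte 1 (0x61): sum1=37, sum2=232
  after byte 2 (0xE2): sum1=8, sum2=240
  after byte 3 (0x0D): sum1=21, sum2=6
  after byte 4 (0x4F): sum1=100, sum2=106
  after byte 5 (0x9A): sum1=254, sum2=105
Checksum = sum2·256 + sum1 = 105·256 + 254 = 27134 = 0x69FE.

69FE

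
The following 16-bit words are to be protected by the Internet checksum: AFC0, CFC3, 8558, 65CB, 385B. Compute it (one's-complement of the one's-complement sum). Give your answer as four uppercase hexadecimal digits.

One's-complement addition (fold any carry out of bit 15 back into bit 0):
  0xAFC0 + 0xCFC3 = 0x17F83 → wrap carry → 0x7F84
  0x7F84 + 0x8558 = 0x104DC → wrap carry → 0x04DD
  0x04DD + 0x65CB = 0x06AA8
  0x6AA8 + 0x385B = 0x0A303
One's-complement sum = 0xA303.
Checksum = ~0xA303 & 0xFFFF = 0x5CFC.

5CFC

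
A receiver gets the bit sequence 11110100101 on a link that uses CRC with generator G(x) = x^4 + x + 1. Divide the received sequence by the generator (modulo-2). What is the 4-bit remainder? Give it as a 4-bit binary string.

0000

Modulo-2 division of 11110100101 by 10011:
  pos 0: 11110 XOR 10011 = 01101
  pos 1: 11011 XOR 10011 = 01000
  pos 2: 10000 XOR 10011 = 00011
  pos 5: 11010 XOR 10011 = 01001
  pos 6: 10011 XOR 10011 = 00000
Remainder = 0000 (zero — the frame passes the CRC check).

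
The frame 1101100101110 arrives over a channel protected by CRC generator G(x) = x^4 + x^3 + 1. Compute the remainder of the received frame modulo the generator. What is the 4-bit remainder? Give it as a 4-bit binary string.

0000

Modulo-2 division of 1101100101110 by 11001:
  pos 0: 11011 XOR 11001 = 00010
  pos 3: 10001 XOR 11001 = 01000
  pos 4: 10000 XOR 11001 = 01001
  pos 5: 10011 XOR 11001 = 01010
  pos 6: 10101 XOR 11001 = 01100
  pos 7: 11001 XOR 11001 = 00000
Remainder = 0000 (zero — the frame passes the CRC check).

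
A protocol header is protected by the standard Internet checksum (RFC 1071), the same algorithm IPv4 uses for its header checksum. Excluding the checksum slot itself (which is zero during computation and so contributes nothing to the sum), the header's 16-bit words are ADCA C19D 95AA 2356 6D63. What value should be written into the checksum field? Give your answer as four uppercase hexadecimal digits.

One's-complement addition (fold any carry out of bit 15 back into bit 0):
  0xADCA + 0xC19D = 0x16F67 → wrap carry → 0x6F68
  0x6F68 + 0x95AA = 0x10512 → wrap carry → 0x0513
  0x0513 + 0x2356 = 0x02869
  0x2869 + 0x6D63 = 0x095CC
One's-complement sum = 0x95CC.
Checksum = ~0x95CC & 0xFFFF = 0x6A33.

6A33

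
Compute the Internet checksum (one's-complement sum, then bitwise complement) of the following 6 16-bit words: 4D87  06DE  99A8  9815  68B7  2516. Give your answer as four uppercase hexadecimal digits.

EC0E

One's-complement addition (fold any carry out of bit 15 back into bit 0):
  0x4D87 + 0x06DE = 0x05465
  0x5465 + 0x99A8 = 0x0EE0D
  0xEE0D + 0x9815 = 0x18622 → wrap carry → 0x8623
  0x8623 + 0x68B7 = 0x0EEDA
  0xEEDA + 0x2516 = 0x113F0 → wrap carry → 0x13F1
One's-complement sum = 0x13F1.
Checksum = ~0x13F1 & 0xFFFF = 0xEC0E.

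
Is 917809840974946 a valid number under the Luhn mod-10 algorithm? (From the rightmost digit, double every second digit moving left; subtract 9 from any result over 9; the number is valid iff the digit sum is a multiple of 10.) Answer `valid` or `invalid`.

From the right, keep odd positions and double even positions (subtract 9 from any doubled value over 9):
  doubled (positions 2,4,...): 8 8 9 8 9 7 2 → sum 51
  kept (positions 1,3,...): 6 9 7 0 8 0 7 9 → sum 46
Total = 97.
97 mod 10 = 7, so the number is invalid.

invalid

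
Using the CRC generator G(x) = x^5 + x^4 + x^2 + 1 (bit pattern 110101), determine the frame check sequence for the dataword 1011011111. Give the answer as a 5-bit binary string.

Append 5 zeros: 101101111100000. Divide by 110101 (XOR where the leading bit is 1):
  pos 0: 101101 XOR 110101 = 011000
  pos 1: 110001 XOR 110101 = 000100
  pos 4: 100111 XOR 110101 = 010010
  pos 5: 100100 XOR 110101 = 010001
  pos 6: 100010 XOR 110101 = 010111
  pos 7: 101110 XOR 110101 = 011011
  pos 8: 110110 XOR 110101 = 000011
Remainder (last 5 bits) = 00110. This is the CRC / FCS.

00110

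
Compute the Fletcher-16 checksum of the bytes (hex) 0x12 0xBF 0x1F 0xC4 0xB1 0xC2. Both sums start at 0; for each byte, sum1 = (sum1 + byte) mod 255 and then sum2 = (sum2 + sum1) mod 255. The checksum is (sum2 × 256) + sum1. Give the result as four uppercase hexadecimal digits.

Running sums (mod 255):
  after byte 0 (0x12): sum1=18, sum2=18
  after byte 1 (0xBF): sum1=209, sum2=227
  after byte 2 (0x1F): sum1=240, sum2=212
  after byte 3 (0xC4): sum1=181, sum2=138
  after byte 4 (0xB1): sum1=103, sum2=241
  after byte 5 (0xC2): sum1=42, sum2=28
Checksum = sum2·256 + sum1 = 28·256 + 42 = 7210 = 0x1C2A.

1C2A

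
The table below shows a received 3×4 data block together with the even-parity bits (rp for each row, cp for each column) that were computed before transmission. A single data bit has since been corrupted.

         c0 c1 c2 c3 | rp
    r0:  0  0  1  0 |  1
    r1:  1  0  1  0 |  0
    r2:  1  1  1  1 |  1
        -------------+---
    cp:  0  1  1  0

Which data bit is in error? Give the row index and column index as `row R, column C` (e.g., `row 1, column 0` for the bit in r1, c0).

Recompute each row's even parity and compare to rp:
  r0: data parity 1, sent rp 1 → ok
  r1: data parity 0, sent rp 0 → ok
  r2: data parity 0, sent rp 1 → mismatch
Recompute each column's even parity and compare to cp:
  c0: data parity 0, sent cp 0 → ok
  c1: data parity 1, sent cp 1 → ok
  c2: data parity 1, sent cp 1 → ok
  c3: data parity 1, sent cp 0 → mismatch
Exactly one row (r2) and one column (c3) fail → the flipped bit is at their intersection.

row 2, column 3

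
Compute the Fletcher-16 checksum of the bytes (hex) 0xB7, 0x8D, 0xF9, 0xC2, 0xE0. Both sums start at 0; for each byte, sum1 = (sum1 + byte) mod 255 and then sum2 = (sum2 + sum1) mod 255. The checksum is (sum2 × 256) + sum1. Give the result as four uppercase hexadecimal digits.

21E2

Running sums (mod 255):
  after byte 0 (0xB7): sum1=183, sum2=183
  after byte 1 (0x8D): sum1=69, sum2=252
  after byte 2 (0xF9): sum1=63, sum2=60
  after byte 3 (0xC2): sum1=2, sum2=62
  after byte 4 (0xE0): sum1=226, sum2=33
Checksum = sum2·256 + sum1 = 33·256 + 226 = 8674 = 0x21E2.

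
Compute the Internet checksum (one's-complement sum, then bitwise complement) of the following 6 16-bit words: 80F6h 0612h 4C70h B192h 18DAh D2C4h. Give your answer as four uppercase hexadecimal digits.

One's-complement addition (fold any carry out of bit 15 back into bit 0):
  0x80F6 + 0x0612 = 0x08708
  0x8708 + 0x4C70 = 0x0D378
  0xD378 + 0xB192 = 0x1850A → wrap carry → 0x850B
  0x850B + 0x18DA = 0x09DE5
  0x9DE5 + 0xD2C4 = 0x170A9 → wrap carry → 0x70AA
One's-complement sum = 0x70AA.
Checksum = ~0x70AA & 0xFFFF = 0x8F55.

8F55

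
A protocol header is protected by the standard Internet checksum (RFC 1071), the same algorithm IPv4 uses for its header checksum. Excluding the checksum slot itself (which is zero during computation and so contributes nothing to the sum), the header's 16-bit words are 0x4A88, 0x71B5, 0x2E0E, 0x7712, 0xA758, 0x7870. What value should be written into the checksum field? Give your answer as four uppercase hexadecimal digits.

7ED8

One's-complement addition (fold any carry out of bit 15 back into bit 0):
  0x4A88 + 0x71B5 = 0x0BC3D
  0xBC3D + 0x2E0E = 0x0EA4B
  0xEA4B + 0x7712 = 0x1615D → wrap carry → 0x615E
  0x615E + 0xA758 = 0x108B6 → wrap carry → 0x08B7
  0x08B7 + 0x7870 = 0x08127
One's-complement sum = 0x8127.
Checksum = ~0x8127 & 0xFFFF = 0x7ED8.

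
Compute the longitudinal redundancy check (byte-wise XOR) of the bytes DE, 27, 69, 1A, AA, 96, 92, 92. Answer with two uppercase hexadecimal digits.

XOR the bytes together:
  start with 0xDE
  0xDE ⊕ 0x27 = 0xF9
  0xF9 ⊕ 0x69 = 0x90
  0x90 ⊕ 0x1A = 0x8A
  0x8A ⊕ 0xAA = 0x20
  0x20 ⊕ 0x96 = 0xB6
  0xB6 ⊕ 0x92 = 0x24
  0x24 ⊕ 0x92 = 0xB6

B6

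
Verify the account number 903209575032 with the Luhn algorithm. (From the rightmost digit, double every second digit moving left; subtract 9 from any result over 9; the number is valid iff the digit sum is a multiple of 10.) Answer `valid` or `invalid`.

invalid

From the right, keep odd positions and double even positions (subtract 9 from any doubled value over 9):
  doubled (positions 2,4,...): 6 1 1 0 6 9 → sum 23
  kept (positions 1,3,...): 2 0 7 9 2 0 → sum 20
Total = 43.
43 mod 10 = 3, so the number is invalid.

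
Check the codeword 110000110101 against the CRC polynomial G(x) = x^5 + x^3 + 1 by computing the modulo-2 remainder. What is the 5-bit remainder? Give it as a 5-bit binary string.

00000

Modulo-2 division of 110000110101 by 101001:
  pos 0: 110000 XOR 101001 = 011001
  pos 1: 110011 XOR 101001 = 011010
  pos 2: 110101 XOR 101001 = 011100
  pos 3: 111000 XOR 101001 = 010001
  pos 4: 100011 XOR 101001 = 001010
  pos 6: 101001 XOR 101001 = 000000
Remainder = 00000 (zero — the frame passes the CRC check).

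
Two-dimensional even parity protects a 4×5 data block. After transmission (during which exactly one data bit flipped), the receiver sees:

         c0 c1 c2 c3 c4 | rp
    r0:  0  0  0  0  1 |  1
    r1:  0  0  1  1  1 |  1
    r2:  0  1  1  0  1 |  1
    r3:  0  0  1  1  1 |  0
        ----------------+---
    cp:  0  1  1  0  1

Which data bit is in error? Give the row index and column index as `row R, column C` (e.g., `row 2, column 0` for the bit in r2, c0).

Recompute each row's even parity and compare to rp:
  r0: data parity 1, sent rp 1 → ok
  r1: data parity 1, sent rp 1 → ok
  r2: data parity 1, sent rp 1 → ok
  r3: data parity 1, sent rp 0 → mismatch
Recompute each column's even parity and compare to cp:
  c0: data parity 0, sent cp 0 → ok
  c1: data parity 1, sent cp 1 → ok
  c2: data parity 1, sent cp 1 → ok
  c3: data parity 0, sent cp 0 → ok
  c4: data parity 0, sent cp 1 → mismatch
Exactly one row (r3) and one column (c4) fail → the flipped bit is at their intersection.

row 3, column 4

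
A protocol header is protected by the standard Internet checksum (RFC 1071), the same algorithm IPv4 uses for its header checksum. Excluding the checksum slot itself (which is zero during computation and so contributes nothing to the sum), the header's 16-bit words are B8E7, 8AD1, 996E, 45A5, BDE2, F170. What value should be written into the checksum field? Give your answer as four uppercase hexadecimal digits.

2DDF

One's-complement addition (fold any carry out of bit 15 back into bit 0):
  0xB8E7 + 0x8AD1 = 0x143B8 → wrap carry → 0x43B9
  0x43B9 + 0x996E = 0x0DD27
  0xDD27 + 0x45A5 = 0x122CC → wrap carry → 0x22CD
  0x22CD + 0xBDE2 = 0x0E0AF
  0xE0AF + 0xF170 = 0x1D21F → wrap carry → 0xD220
One's-complement sum = 0xD220.
Checksum = ~0xD220 & 0xFFFF = 0x2DDF.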